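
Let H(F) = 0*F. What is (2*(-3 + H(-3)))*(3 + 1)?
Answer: -24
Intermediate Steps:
H(F) = 0
(2*(-3 + H(-3)))*(3 + 1) = (2*(-3 + 0))*(3 + 1) = (2*(-3))*4 = -6*4 = -24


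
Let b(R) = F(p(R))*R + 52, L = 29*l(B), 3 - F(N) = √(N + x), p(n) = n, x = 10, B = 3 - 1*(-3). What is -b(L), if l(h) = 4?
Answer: -400 + 348*√14 ≈ 902.10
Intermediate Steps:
B = 6 (B = 3 + 3 = 6)
F(N) = 3 - √(10 + N) (F(N) = 3 - √(N + 10) = 3 - √(10 + N))
L = 116 (L = 29*4 = 116)
b(R) = 52 + R*(3 - √(10 + R)) (b(R) = (3 - √(10 + R))*R + 52 = R*(3 - √(10 + R)) + 52 = 52 + R*(3 - √(10 + R)))
-b(L) = -(52 - 1*116*(-3 + √(10 + 116))) = -(52 - 1*116*(-3 + √126)) = -(52 - 1*116*(-3 + 3*√14)) = -(52 + (348 - 348*√14)) = -(400 - 348*√14) = -400 + 348*√14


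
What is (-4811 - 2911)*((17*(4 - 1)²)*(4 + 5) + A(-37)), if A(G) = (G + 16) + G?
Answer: -10185318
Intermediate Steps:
A(G) = 16 + 2*G (A(G) = (16 + G) + G = 16 + 2*G)
(-4811 - 2911)*((17*(4 - 1)²)*(4 + 5) + A(-37)) = (-4811 - 2911)*((17*(4 - 1)²)*(4 + 5) + (16 + 2*(-37))) = -7722*((17*3²)*9 + (16 - 74)) = -7722*((17*9)*9 - 58) = -7722*(153*9 - 58) = -7722*(1377 - 58) = -7722*1319 = -10185318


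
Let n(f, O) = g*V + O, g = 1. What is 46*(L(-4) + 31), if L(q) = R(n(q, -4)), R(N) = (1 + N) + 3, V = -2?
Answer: 1334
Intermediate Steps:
n(f, O) = -2 + O (n(f, O) = 1*(-2) + O = -2 + O)
R(N) = 4 + N
L(q) = -2 (L(q) = 4 + (-2 - 4) = 4 - 6 = -2)
46*(L(-4) + 31) = 46*(-2 + 31) = 46*29 = 1334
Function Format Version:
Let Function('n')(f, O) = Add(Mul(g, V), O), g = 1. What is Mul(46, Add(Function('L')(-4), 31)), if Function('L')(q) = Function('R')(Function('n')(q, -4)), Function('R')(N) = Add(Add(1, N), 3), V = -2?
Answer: 1334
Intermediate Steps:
Function('n')(f, O) = Add(-2, O) (Function('n')(f, O) = Add(Mul(1, -2), O) = Add(-2, O))
Function('R')(N) = Add(4, N)
Function('L')(q) = -2 (Function('L')(q) = Add(4, Add(-2, -4)) = Add(4, -6) = -2)
Mul(46, Add(Function('L')(-4), 31)) = Mul(46, Add(-2, 31)) = Mul(46, 29) = 1334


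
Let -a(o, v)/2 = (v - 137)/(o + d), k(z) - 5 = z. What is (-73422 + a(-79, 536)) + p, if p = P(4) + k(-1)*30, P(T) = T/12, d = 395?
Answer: -34746187/474 ≈ -73304.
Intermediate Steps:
k(z) = 5 + z
P(T) = T/12 (P(T) = T*(1/12) = T/12)
a(o, v) = -2*(-137 + v)/(395 + o) (a(o, v) = -2*(v - 137)/(o + 395) = -2*(-137 + v)/(395 + o))
p = 361/3 (p = (1/12)*4 + (5 - 1)*30 = ⅓ + 4*30 = ⅓ + 120 = 361/3 ≈ 120.33)
(-73422 + a(-79, 536)) + p = (-73422 + 2*(137 - 1*536)/(395 - 79)) + 361/3 = (-73422 + 2*(137 - 536)/316) + 361/3 = (-73422 + 2*(1/316)*(-399)) + 361/3 = (-73422 - 399/158) + 361/3 = -11601075/158 + 361/3 = -34746187/474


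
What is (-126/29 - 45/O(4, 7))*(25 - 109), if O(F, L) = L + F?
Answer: 226044/319 ≈ 708.60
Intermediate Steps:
O(F, L) = F + L
(-126/29 - 45/O(4, 7))*(25 - 109) = (-126/29 - 45/(4 + 7))*(25 - 109) = (-126*1/29 - 45/11)*(-84) = (-126/29 - 45*1/11)*(-84) = (-126/29 - 45/11)*(-84) = -2691/319*(-84) = 226044/319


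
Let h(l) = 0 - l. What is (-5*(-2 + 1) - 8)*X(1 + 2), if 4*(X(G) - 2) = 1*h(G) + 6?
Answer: -33/4 ≈ -8.2500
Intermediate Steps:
h(l) = -l
X(G) = 7/2 - G/4 (X(G) = 2 + (1*(-G) + 6)/4 = 2 + (-G + 6)/4 = 2 + (6 - G)/4 = 2 + (3/2 - G/4) = 7/2 - G/4)
(-5*(-2 + 1) - 8)*X(1 + 2) = (-5*(-2 + 1) - 8)*(7/2 - (1 + 2)/4) = (-5*(-1) - 8)*(7/2 - ¼*3) = (5 - 8)*(7/2 - ¾) = -3*11/4 = -33/4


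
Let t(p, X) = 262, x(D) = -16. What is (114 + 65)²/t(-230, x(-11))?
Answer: 32041/262 ≈ 122.29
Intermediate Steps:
(114 + 65)²/t(-230, x(-11)) = (114 + 65)²/262 = 179²*(1/262) = 32041*(1/262) = 32041/262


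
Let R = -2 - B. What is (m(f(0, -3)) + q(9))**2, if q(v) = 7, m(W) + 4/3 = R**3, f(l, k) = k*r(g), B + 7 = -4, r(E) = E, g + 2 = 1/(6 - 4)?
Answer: 4857616/9 ≈ 5.3974e+5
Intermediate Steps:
g = -3/2 (g = -2 + 1/(6 - 4) = -2 + 1/2 = -3/2 ≈ -1.5000)
B = -11 (B = -7 - 4 = -11)
R = 9 (R = -2 - 1*(-11) = -2 + 11 = 9)
f(l, k) = -3*k/2 (f(l, k) = k*(-3/2) = -3*k/2)
m(W) = 2183/3 (m(W) = -4/3 + 9**3 = -4/3 + 729 = 2183/3)
(m(f(0, -3)) + q(9))**2 = (2183/3 + 7)**2 = (2204/3)**2 = 4857616/9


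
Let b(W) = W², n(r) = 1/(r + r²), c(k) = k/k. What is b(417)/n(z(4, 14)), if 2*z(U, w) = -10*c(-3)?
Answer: 3477780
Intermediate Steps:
c(k) = 1
z(U, w) = -5 (z(U, w) = (-10*1)/2 = (½)*(-10) = -5)
b(417)/n(z(4, 14)) = 417²/((1/((-5)*(1 - 5)))) = 173889/((-⅕/(-4))) = 173889/((-⅕*(-¼))) = 173889/(1/20) = 173889*20 = 3477780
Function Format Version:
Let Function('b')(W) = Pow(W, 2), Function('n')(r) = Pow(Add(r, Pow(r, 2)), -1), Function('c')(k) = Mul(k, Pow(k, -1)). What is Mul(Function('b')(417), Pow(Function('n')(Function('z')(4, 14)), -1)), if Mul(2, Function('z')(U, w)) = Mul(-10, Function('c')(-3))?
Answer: 3477780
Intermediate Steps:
Function('c')(k) = 1
Function('z')(U, w) = -5 (Function('z')(U, w) = Mul(Rational(1, 2), Mul(-10, 1)) = Mul(Rational(1, 2), -10) = -5)
Mul(Function('b')(417), Pow(Function('n')(Function('z')(4, 14)), -1)) = Mul(Pow(417, 2), Pow(Mul(Pow(-5, -1), Pow(Add(1, -5), -1)), -1)) = Mul(173889, Pow(Mul(Rational(-1, 5), Pow(-4, -1)), -1)) = Mul(173889, Pow(Mul(Rational(-1, 5), Rational(-1, 4)), -1)) = Mul(173889, Pow(Rational(1, 20), -1)) = Mul(173889, 20) = 3477780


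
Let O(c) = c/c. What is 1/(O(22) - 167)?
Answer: -1/166 ≈ -0.0060241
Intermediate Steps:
O(c) = 1
1/(O(22) - 167) = 1/(1 - 167) = 1/(-166) = -1/166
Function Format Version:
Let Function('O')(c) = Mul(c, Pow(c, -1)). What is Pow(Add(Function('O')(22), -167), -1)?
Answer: Rational(-1, 166) ≈ -0.0060241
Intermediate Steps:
Function('O')(c) = 1
Pow(Add(Function('O')(22), -167), -1) = Pow(Add(1, -167), -1) = Pow(-166, -1) = Rational(-1, 166)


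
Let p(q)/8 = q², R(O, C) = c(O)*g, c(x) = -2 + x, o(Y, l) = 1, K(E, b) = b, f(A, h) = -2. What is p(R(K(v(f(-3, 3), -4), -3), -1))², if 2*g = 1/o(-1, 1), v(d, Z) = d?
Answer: 2500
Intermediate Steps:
g = ½ (g = (½)/1 = (½)*1 = ½ ≈ 0.50000)
R(O, C) = -1 + O/2 (R(O, C) = (-2 + O)*(½) = -1 + O/2)
p(q) = 8*q²
p(R(K(v(f(-3, 3), -4), -3), -1))² = (8*(-1 + (½)*(-3))²)² = (8*(-1 - 3/2)²)² = (8*(-5/2)²)² = (8*(25/4))² = 50² = 2500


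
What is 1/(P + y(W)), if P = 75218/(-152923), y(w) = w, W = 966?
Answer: 152923/147648400 ≈ 0.0010357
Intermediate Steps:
P = -75218/152923 (P = 75218*(-1/152923) = -75218/152923 ≈ -0.49187)
1/(P + y(W)) = 1/(-75218/152923 + 966) = 1/(147648400/152923) = 152923/147648400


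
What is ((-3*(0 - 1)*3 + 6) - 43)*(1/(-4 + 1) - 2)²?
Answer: -1372/9 ≈ -152.44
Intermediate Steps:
((-3*(0 - 1)*3 + 6) - 43)*(1/(-4 + 1) - 2)² = ((-(-3)*3 + 6) - 43)*(1/(-3) - 2)² = ((-3*(-3) + 6) - 43)*(-⅓ - 2)² = ((9 + 6) - 43)*(-7/3)² = (15 - 43)*(49/9) = -28*49/9 = -1372/9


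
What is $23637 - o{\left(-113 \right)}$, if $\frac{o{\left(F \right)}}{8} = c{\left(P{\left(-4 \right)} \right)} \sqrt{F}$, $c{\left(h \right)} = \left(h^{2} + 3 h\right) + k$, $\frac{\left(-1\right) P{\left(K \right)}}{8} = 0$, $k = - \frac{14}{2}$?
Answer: $23637 + 56 i \sqrt{113} \approx 23637.0 + 595.29 i$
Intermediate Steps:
$k = -7$ ($k = \left(-14\right) \frac{1}{2} = -7$)
$P{\left(K \right)} = 0$ ($P{\left(K \right)} = \left(-8\right) 0 = 0$)
$c{\left(h \right)} = -7 + h^{2} + 3 h$ ($c{\left(h \right)} = \left(h^{2} + 3 h\right) - 7 = -7 + h^{2} + 3 h$)
$o{\left(F \right)} = - 56 \sqrt{F}$ ($o{\left(F \right)} = 8 \left(-7 + 0^{2} + 3 \cdot 0\right) \sqrt{F} = 8 \left(-7 + 0 + 0\right) \sqrt{F} = 8 \left(- 7 \sqrt{F}\right) = - 56 \sqrt{F}$)
$23637 - o{\left(-113 \right)} = 23637 - - 56 \sqrt{-113} = 23637 - - 56 i \sqrt{113} = 23637 + 56 i \sqrt{113}$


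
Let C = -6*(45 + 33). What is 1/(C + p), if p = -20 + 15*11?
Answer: -1/323 ≈ -0.0030960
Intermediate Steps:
C = -468 (C = -6*78 = -468)
p = 145 (p = -20 + 165 = 145)
1/(C + p) = 1/(-468 + 145) = 1/(-323) = -1/323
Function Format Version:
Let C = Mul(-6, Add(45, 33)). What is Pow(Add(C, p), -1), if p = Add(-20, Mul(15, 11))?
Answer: Rational(-1, 323) ≈ -0.0030960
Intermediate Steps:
C = -468 (C = Mul(-6, 78) = -468)
p = 145 (p = Add(-20, 165) = 145)
Pow(Add(C, p), -1) = Pow(Add(-468, 145), -1) = Pow(-323, -1) = Rational(-1, 323)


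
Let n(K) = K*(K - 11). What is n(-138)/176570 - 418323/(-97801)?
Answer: 37937138136/8634361285 ≈ 4.3937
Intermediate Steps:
n(K) = K*(-11 + K)
n(-138)/176570 - 418323/(-97801) = -138*(-11 - 138)/176570 - 418323/(-97801) = -138*(-149)*(1/176570) - 418323*(-1/97801) = 20562*(1/176570) + 418323/97801 = 10281/88285 + 418323/97801 = 37937138136/8634361285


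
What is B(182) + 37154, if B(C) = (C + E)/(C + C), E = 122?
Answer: 3381090/91 ≈ 37155.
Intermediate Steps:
B(C) = (122 + C)/(2*C) (B(C) = (C + 122)/(C + C) = (122 + C)/((2*C)) = (122 + C)*(1/(2*C)) = (122 + C)/(2*C))
B(182) + 37154 = (½)*(122 + 182)/182 + 37154 = (½)*(1/182)*304 + 37154 = 76/91 + 37154 = 3381090/91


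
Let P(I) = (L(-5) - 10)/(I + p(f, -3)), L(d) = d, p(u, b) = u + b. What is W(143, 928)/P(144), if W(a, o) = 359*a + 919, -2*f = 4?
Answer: -7263584/15 ≈ -4.8424e+5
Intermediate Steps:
f = -2 (f = -½*4 = -2)
p(u, b) = b + u
W(a, o) = 919 + 359*a
P(I) = -15/(-5 + I) (P(I) = (-5 - 10)/(I + (-3 - 2)) = -15/(I - 5) = -15/(-5 + I))
W(143, 928)/P(144) = (919 + 359*143)/((-15/(-5 + 144))) = (919 + 51337)/((-15/139)) = 52256/((-15*1/139)) = 52256/(-15/139) = 52256*(-139/15) = -7263584/15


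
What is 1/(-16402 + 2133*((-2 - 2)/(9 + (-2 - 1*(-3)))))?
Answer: -5/86276 ≈ -5.7954e-5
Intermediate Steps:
1/(-16402 + 2133*((-2 - 2)/(9 + (-2 - 1*(-3))))) = 1/(-16402 + 2133*(-4/(9 + (-2 + 3)))) = 1/(-16402 + 2133*(-4/(9 + 1))) = 1/(-16402 + 2133*(-4/10)) = 1/(-16402 + 2133*(-4*⅒)) = 1/(-16402 + 2133*(-⅖)) = 1/(-16402 - 4266/5) = 1/(-86276/5) = -5/86276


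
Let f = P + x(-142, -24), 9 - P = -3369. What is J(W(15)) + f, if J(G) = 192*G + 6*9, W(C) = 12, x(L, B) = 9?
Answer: 5745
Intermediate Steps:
P = 3378 (P = 9 - 1*(-3369) = 9 + 3369 = 3378)
f = 3387 (f = 3378 + 9 = 3387)
J(G) = 54 + 192*G (J(G) = 192*G + 54 = 54 + 192*G)
J(W(15)) + f = (54 + 192*12) + 3387 = (54 + 2304) + 3387 = 2358 + 3387 = 5745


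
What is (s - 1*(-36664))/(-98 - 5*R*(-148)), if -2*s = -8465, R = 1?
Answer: 81793/1284 ≈ 63.702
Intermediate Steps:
s = 8465/2 (s = -½*(-8465) = 8465/2 ≈ 4232.5)
(s - 1*(-36664))/(-98 - 5*R*(-148)) = (8465/2 - 1*(-36664))/(-98 - 5*1*(-148)) = (8465/2 + 36664)/(-98 - 5*(-148)) = 81793/(2*(-98 + 740)) = (81793/2)/642 = (81793/2)*(1/642) = 81793/1284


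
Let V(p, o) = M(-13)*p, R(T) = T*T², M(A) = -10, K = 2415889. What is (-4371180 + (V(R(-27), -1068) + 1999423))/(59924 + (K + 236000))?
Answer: -2174927/2711813 ≈ -0.80202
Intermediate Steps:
R(T) = T³
V(p, o) = -10*p
(-4371180 + (V(R(-27), -1068) + 1999423))/(59924 + (K + 236000)) = (-4371180 + (-10*(-27)³ + 1999423))/(59924 + (2415889 + 236000)) = (-4371180 + (-10*(-19683) + 1999423))/(59924 + 2651889) = (-4371180 + (196830 + 1999423))/2711813 = (-4371180 + 2196253)*(1/2711813) = -2174927*1/2711813 = -2174927/2711813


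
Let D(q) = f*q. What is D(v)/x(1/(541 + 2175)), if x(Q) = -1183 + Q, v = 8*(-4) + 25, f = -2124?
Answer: -4486832/357003 ≈ -12.568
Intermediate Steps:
v = -7 (v = -32 + 25 = -7)
D(q) = -2124*q
D(v)/x(1/(541 + 2175)) = (-2124*(-7))/(-1183 + 1/(541 + 2175)) = 14868/(-1183 + 1/2716) = 14868/(-3213027/2716) = 14868*(-2716/3213027) = -4486832/357003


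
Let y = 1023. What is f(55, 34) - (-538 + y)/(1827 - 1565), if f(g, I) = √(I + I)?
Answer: -485/262 + 2*√17 ≈ 6.3951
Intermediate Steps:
f(g, I) = √2*√I (f(g, I) = √(2*I) = √2*√I)
f(55, 34) - (-538 + y)/(1827 - 1565) = √2*√34 - (-538 + 1023)/(1827 - 1565) = 2*√17 - 485/262 = -485/262 + 2*√17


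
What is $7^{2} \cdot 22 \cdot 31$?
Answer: $33418$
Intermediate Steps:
$7^{2} \cdot 22 \cdot 31 = 49 \cdot 22 \cdot 31 = 1078 \cdot 31 = 33418$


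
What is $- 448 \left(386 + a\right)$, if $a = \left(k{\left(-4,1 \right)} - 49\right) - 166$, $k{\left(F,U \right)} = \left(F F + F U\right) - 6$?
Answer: $-79296$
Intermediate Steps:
$k{\left(F,U \right)} = -6 + F^{2} + F U$ ($k{\left(F,U \right)} = \left(F^{2} + F U\right) - 6 = -6 + F^{2} + F U$)
$a = -209$ ($a = \left(\left(-6 + \left(-4\right)^{2} - 4\right) - 49\right) - 166 = \left(\left(-6 + 16 - 4\right) - 49\right) - 166 = \left(6 - 49\right) - 166 = -43 - 166 = -209$)
$- 448 \left(386 + a\right) = - 448 \left(386 - 209\right) = \left(-448\right) 177 = -79296$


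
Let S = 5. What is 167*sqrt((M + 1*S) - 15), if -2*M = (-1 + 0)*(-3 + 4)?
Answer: 167*I*sqrt(38)/2 ≈ 514.73*I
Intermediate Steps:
M = 1/2 (M = -(-1 + 0)*(-3 + 4)/2 = -(-1)/2 = -1/2*(-1) = 1/2 ≈ 0.50000)
167*sqrt((M + 1*S) - 15) = 167*sqrt((1/2 + 1*5) - 15) = 167*sqrt((1/2 + 5) - 15) = 167*sqrt(11/2 - 15) = 167*sqrt(-19/2) = 167*(I*sqrt(38)/2) = 167*I*sqrt(38)/2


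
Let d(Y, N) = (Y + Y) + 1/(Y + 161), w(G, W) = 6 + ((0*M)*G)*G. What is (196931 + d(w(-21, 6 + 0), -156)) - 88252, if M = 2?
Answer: 18151398/167 ≈ 1.0869e+5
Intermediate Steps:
w(G, W) = 6 (w(G, W) = 6 + ((0*2)*G)*G = 6 + (0*G)*G = 6 + 0*G = 6 + 0 = 6)
d(Y, N) = 1/(161 + Y) + 2*Y (d(Y, N) = 2*Y + 1/(161 + Y) = 1/(161 + Y) + 2*Y)
(196931 + d(w(-21, 6 + 0), -156)) - 88252 = (196931 + (1 + 2*6² + 322*6)/(161 + 6)) - 88252 = (196931 + (1 + 2*36 + 1932)/167) - 88252 = (196931 + (1 + 72 + 1932)/167) - 88252 = (196931 + (1/167)*2005) - 88252 = (196931 + 2005/167) - 88252 = 32889482/167 - 88252 = 18151398/167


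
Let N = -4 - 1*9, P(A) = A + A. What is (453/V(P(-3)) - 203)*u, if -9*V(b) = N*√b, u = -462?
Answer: 93786 + 313929*I*√6/13 ≈ 93786.0 + 59151.0*I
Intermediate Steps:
P(A) = 2*A
N = -13 (N = -4 - 9 = -13)
V(b) = 13*√b/9 (V(b) = -(-13)*√b/9 = 13*√b/9)
(453/V(P(-3)) - 203)*u = (453/((13*√(2*(-3))/9)) - 203)*(-462) = (453/((13*√(-6)/9)) - 203)*(-462) = (453/((13*(I*√6)/9)) - 203)*(-462) = (453/((13*I*√6/9)) - 203)*(-462) = (453*(-3*I*√6/26) - 203)*(-462) = (-1359*I*√6/26 - 203)*(-462) = (-203 - 1359*I*√6/26)*(-462) = 93786 + 313929*I*√6/13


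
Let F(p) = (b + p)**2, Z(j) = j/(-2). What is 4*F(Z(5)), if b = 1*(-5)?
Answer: 225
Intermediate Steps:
Z(j) = -j/2 (Z(j) = j*(-1/2) = -j/2)
b = -5
F(p) = (-5 + p)**2
4*F(Z(5)) = 4*(-5 - 1/2*5)**2 = 4*(-5 - 5/2)**2 = 4*(-15/2)**2 = 4*(225/4) = 225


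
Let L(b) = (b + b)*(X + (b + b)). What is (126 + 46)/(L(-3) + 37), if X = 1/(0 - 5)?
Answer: 860/371 ≈ 2.3181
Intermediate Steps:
X = -⅕ (X = 1/(-5) = -⅕ ≈ -0.20000)
L(b) = 2*b*(-⅕ + 2*b) (L(b) = (b + b)*(-⅕ + (b + b)) = (2*b)*(-⅕ + 2*b) = 2*b*(-⅕ + 2*b))
(126 + 46)/(L(-3) + 37) = (126 + 46)/((⅖)*(-3)*(-1 + 10*(-3)) + 37) = 172/((⅖)*(-3)*(-1 - 30) + 37) = 172/((⅖)*(-3)*(-31) + 37) = 172/(186/5 + 37) = 172/(371/5) = 172*(5/371) = 860/371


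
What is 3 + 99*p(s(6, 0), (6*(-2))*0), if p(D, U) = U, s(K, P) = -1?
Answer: 3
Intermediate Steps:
3 + 99*p(s(6, 0), (6*(-2))*0) = 3 + 99*((6*(-2))*0) = 3 + 99*(-12*0) = 3 + 99*0 = 3 + 0 = 3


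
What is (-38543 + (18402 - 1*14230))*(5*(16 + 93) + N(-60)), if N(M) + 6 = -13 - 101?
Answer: -14607675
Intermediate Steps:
N(M) = -120 (N(M) = -6 + (-13 - 101) = -6 - 114 = -120)
(-38543 + (18402 - 1*14230))*(5*(16 + 93) + N(-60)) = (-38543 + (18402 - 1*14230))*(5*(16 + 93) - 120) = (-38543 + (18402 - 14230))*(5*109 - 120) = (-38543 + 4172)*(545 - 120) = -34371*425 = -14607675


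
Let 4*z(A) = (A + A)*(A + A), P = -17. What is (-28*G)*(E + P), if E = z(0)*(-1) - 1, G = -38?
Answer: -19152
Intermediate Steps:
z(A) = A**2 (z(A) = ((A + A)*(A + A))/4 = ((2*A)*(2*A))/4 = (4*A**2)/4 = A**2)
E = -1 (E = 0**2*(-1) - 1 = 0*(-1) - 1 = 0 - 1 = -1)
(-28*G)*(E + P) = (-28*(-38))*(-1 - 17) = 1064*(-18) = -19152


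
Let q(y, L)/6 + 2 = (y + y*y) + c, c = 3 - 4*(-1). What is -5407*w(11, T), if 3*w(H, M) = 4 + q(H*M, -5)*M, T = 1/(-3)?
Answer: 1243610/27 ≈ 46060.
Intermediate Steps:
c = 7 (c = 3 + 4 = 7)
T = -1/3 (T = 1*(-1/3) = -1/3 ≈ -0.33333)
q(y, L) = 30 + 6*y + 6*y**2 (q(y, L) = -12 + 6*((y + y*y) + 7) = -12 + 6*((y + y**2) + 7) = -12 + 6*(7 + y + y**2) = -12 + (42 + 6*y + 6*y**2) = 30 + 6*y + 6*y**2)
w(H, M) = 4/3 + M*(30 + 6*H*M + 6*H**2*M**2)/3 (w(H, M) = (4 + (30 + 6*(H*M) + 6*(H*M)**2)*M)/3 = (4 + (30 + 6*H*M + 6*(H**2*M**2))*M)/3 = (4 + (30 + 6*H*M + 6*H**2*M**2)*M)/3 = (4 + M*(30 + 6*H*M + 6*H**2*M**2))/3 = 4/3 + M*(30 + 6*H*M + 6*H**2*M**2)/3)
-5407*w(11, T) = -5407*(4/3 + 2*(-1/3)*(5 + 11*(-1/3) + 11**2*(-1/3)**2)) = -5407*(4/3 + 2*(-1/3)*(5 - 11/3 + 121*(1/9))) = -5407*(4/3 + 2*(-1/3)*(5 - 11/3 + 121/9)) = -5407*(4/3 + 2*(-1/3)*(133/9)) = -5407*(4/3 - 266/27) = -5407*(-230/27) = 1243610/27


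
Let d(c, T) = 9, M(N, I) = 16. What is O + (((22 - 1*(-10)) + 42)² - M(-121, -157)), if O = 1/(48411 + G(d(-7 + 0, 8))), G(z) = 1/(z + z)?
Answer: 4757838558/871399 ≈ 5460.0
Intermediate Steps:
G(z) = 1/(2*z)
O = 18/871399 (O = 1/(48411 + (½)/9) = 1/(48411 + (½)*(⅑)) = 1/(48411 + 1/18) = 1/(871399/18) = 18/871399 ≈ 2.0656e-5)
O + (((22 - 1*(-10)) + 42)² - M(-121, -157)) = 18/871399 + (((22 - 1*(-10)) + 42)² - 1*16) = 18/871399 + (((22 + 10) + 42)² - 16) = 18/871399 + ((32 + 42)² - 16) = 18/871399 + (74² - 16) = 18/871399 + (5476 - 16) = 18/871399 + 5460 = 4757838558/871399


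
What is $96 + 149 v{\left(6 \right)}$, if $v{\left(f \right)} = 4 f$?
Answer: $3672$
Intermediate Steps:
$96 + 149 v{\left(6 \right)} = 96 + 149 \cdot 4 \cdot 6 = 96 + 149 \cdot 24 = 96 + 3576 = 3672$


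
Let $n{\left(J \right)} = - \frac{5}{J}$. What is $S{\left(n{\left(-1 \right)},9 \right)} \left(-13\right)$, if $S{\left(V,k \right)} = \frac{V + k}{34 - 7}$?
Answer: $- \frac{182}{27} \approx -6.7407$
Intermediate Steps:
$S{\left(V,k \right)} = \frac{V}{27} + \frac{k}{27}$ ($S{\left(V,k \right)} = \frac{V + k}{27} = \left(V + k\right) \frac{1}{27} = \frac{V}{27} + \frac{k}{27}$)
$S{\left(n{\left(-1 \right)},9 \right)} \left(-13\right) = \left(\frac{\left(-5\right) \frac{1}{-1}}{27} + \frac{1}{27} \cdot 9\right) \left(-13\right) = \left(\frac{\left(-5\right) \left(-1\right)}{27} + \frac{1}{3}\right) \left(-13\right) = \left(\frac{1}{27} \cdot 5 + \frac{1}{3}\right) \left(-13\right) = \left(\frac{5}{27} + \frac{1}{3}\right) \left(-13\right) = \frac{14}{27} \left(-13\right) = - \frac{182}{27}$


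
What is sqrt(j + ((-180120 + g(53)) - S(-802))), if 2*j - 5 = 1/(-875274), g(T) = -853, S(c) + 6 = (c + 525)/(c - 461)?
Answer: I*sqrt(24572319927223997852763)/368490354 ≈ 425.4*I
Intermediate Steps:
S(c) = -6 + (525 + c)/(-461 + c) (S(c) = -6 + (c + 525)/(c - 461) = -6 + (525 + c)/(-461 + c))
j = 4376369/1750548 (j = 5/2 + (1/2)/(-875274) = 5/2 + (1/2)*(-1/875274) = 5/2 - 1/1750548 = 4376369/1750548 ≈ 2.5000)
sqrt(j + ((-180120 + g(53)) - S(-802))) = sqrt(4376369/1750548 + ((-180120 - 853) - (3291 - 5*(-802))/(-461 - 802))) = sqrt(4376369/1750548 + (-180973 - (3291 + 4010)/(-1263))) = sqrt(4376369/1750548 + (-180973 - (-1)*7301/1263)) = sqrt(4376369/1750548 + (-180973 - 1*(-7301/1263))) = sqrt(4376369/1750548 + (-180973 + 7301/1263)) = sqrt(4376369/1750548 - 228561598/1263) = sqrt(-133367506967219/736980708) = I*sqrt(24572319927223997852763)/368490354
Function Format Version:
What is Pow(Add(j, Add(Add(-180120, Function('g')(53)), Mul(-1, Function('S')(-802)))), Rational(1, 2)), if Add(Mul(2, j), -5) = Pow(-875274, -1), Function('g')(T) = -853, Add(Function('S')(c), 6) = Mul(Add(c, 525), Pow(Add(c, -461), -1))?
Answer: Mul(Rational(1, 368490354), I, Pow(24572319927223997852763, Rational(1, 2))) ≈ Mul(425.40, I)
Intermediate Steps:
Function('S')(c) = Add(-6, Mul(Pow(Add(-461, c), -1), Add(525, c))) (Function('S')(c) = Add(-6, Mul(Add(c, 525), Pow(Add(c, -461), -1))) = Add(-6, Mul(Add(525, c), Pow(Add(-461, c), -1))) = Add(-6, Mul(Pow(Add(-461, c), -1), Add(525, c))))
j = Rational(4376369, 1750548) (j = Add(Rational(5, 2), Mul(Rational(1, 2), Pow(-875274, -1))) = Add(Rational(5, 2), Mul(Rational(1, 2), Rational(-1, 875274))) = Add(Rational(5, 2), Rational(-1, 1750548)) = Rational(4376369, 1750548) ≈ 2.5000)
Pow(Add(j, Add(Add(-180120, Function('g')(53)), Mul(-1, Function('S')(-802)))), Rational(1, 2)) = Pow(Add(Rational(4376369, 1750548), Add(Add(-180120, -853), Mul(-1, Mul(Pow(Add(-461, -802), -1), Add(3291, Mul(-5, -802)))))), Rational(1, 2)) = Pow(Add(Rational(4376369, 1750548), Add(-180973, Mul(-1, Mul(Pow(-1263, -1), Add(3291, 4010))))), Rational(1, 2)) = Pow(Add(Rational(4376369, 1750548), Add(-180973, Mul(-1, Mul(Rational(-1, 1263), 7301)))), Rational(1, 2)) = Pow(Add(Rational(4376369, 1750548), Add(-180973, Mul(-1, Rational(-7301, 1263)))), Rational(1, 2)) = Pow(Add(Rational(4376369, 1750548), Add(-180973, Rational(7301, 1263))), Rational(1, 2)) = Pow(Add(Rational(4376369, 1750548), Rational(-228561598, 1263)), Rational(1, 2)) = Pow(Rational(-133367506967219, 736980708), Rational(1, 2)) = Mul(Rational(1, 368490354), I, Pow(24572319927223997852763, Rational(1, 2)))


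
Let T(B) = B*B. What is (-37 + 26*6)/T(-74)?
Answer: 119/5476 ≈ 0.021731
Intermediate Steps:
T(B) = B**2
(-37 + 26*6)/T(-74) = (-37 + 26*6)/((-74)**2) = (-37 + 156)/5476 = 119*(1/5476) = 119/5476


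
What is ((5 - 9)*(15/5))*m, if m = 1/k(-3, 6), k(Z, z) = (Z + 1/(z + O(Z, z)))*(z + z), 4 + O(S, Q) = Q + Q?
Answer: 14/41 ≈ 0.34146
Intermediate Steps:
O(S, Q) = -4 + 2*Q (O(S, Q) = -4 + (Q + Q) = -4 + 2*Q)
k(Z, z) = 2*z*(Z + 1/(-4 + 3*z)) (k(Z, z) = (Z + 1/(z + (-4 + 2*z)))*(z + z) = (Z + 1/(-4 + 3*z))*(2*z) = 2*z*(Z + 1/(-4 + 3*z)))
m = -7/246 (m = 1/(2*6*(1 - 4*(-3) + 3*(-3)*6)/(-4 + 3*6)) = 1/(2*6*(1 + 12 - 54)/(-4 + 18)) = 1/(2*6*(-41)/14) = 1/(2*6*(1/14)*(-41)) = 1/(-246/7) = -7/246 ≈ -0.028455)
((5 - 9)*(15/5))*m = ((5 - 9)*(15/5))*(-7/246) = -60/5*(-7/246) = -4*3*(-7/246) = -12*(-7/246) = 14/41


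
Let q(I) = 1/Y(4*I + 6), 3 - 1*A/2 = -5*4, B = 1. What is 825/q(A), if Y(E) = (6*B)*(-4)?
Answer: -19800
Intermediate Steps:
A = 46 (A = 6 - (-10)*4 = 6 - 2*(-20) = 6 + 40 = 46)
Y(E) = -24 (Y(E) = (6*1)*(-4) = 6*(-4) = -24)
q(I) = -1/24 (q(I) = 1/(-24) = -1/24)
825/q(A) = 825/(-1/24) = 825*(-24) = -19800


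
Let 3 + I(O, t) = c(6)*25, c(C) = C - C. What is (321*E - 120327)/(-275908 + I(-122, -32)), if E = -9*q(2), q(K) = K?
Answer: 126105/275911 ≈ 0.45705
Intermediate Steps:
c(C) = 0
I(O, t) = -3 (I(O, t) = -3 + 0*25 = -3 + 0 = -3)
E = -18 (E = -9*2 = -18)
(321*E - 120327)/(-275908 + I(-122, -32)) = (321*(-18) - 120327)/(-275908 - 3) = (-5778 - 120327)/(-275911) = -126105*(-1/275911) = 126105/275911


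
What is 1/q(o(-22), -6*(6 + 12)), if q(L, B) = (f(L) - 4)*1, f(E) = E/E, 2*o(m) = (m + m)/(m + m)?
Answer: -⅓ ≈ -0.33333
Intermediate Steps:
o(m) = ½ (o(m) = ((m + m)/(m + m))/2 = ((2*m)/((2*m)))/2 = ((2*m)*(1/(2*m)))/2 = (½)*1 = ½)
f(E) = 1
q(L, B) = -3 (q(L, B) = (1 - 4)*1 = -3*1 = -3)
1/q(o(-22), -6*(6 + 12)) = 1/(-3) = -⅓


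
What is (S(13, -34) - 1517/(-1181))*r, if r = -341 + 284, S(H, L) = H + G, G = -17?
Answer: 182799/1181 ≈ 154.78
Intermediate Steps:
S(H, L) = -17 + H (S(H, L) = H - 17 = -17 + H)
r = -57
(S(13, -34) - 1517/(-1181))*r = ((-17 + 13) - 1517/(-1181))*(-57) = (-4 - 1517*(-1/1181))*(-57) = (-4 + 1517/1181)*(-57) = -3207/1181*(-57) = 182799/1181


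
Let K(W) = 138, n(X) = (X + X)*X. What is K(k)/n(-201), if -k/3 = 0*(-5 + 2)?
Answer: 23/13467 ≈ 0.0017079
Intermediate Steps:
k = 0 (k = -0*(-5 + 2) = -0*(-3) = -3*0 = 0)
n(X) = 2*X² (n(X) = (2*X)*X = 2*X²)
K(k)/n(-201) = 138/((2*(-201)²)) = 138/((2*40401)) = 138/80802 = 138*(1/80802) = 23/13467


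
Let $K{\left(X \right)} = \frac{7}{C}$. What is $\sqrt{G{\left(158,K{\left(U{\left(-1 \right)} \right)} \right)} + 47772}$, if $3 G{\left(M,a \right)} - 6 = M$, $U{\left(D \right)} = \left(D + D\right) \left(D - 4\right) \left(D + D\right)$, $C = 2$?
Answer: $\frac{2 \sqrt{107610}}{3} \approx 218.69$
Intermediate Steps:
$U{\left(D \right)} = 4 D^{2} \left(-4 + D\right)$ ($U{\left(D \right)} = 2 D \left(-4 + D\right) 2 D = 4 D^{2} \left(-4 + D\right)$)
$K{\left(X \right)} = \frac{7}{2}$
$G{\left(M,a \right)} = 2 + \frac{M}{3}$
$\sqrt{G{\left(158,K{\left(U{\left(-1 \right)} \right)} \right)} + 47772} = \sqrt{\left(2 + \frac{1}{3} \cdot 158\right) + 47772} = \sqrt{\left(2 + \frac{158}{3}\right) + 47772} = \sqrt{\frac{164}{3} + 47772} = \sqrt{\frac{143480}{3}} = \frac{2 \sqrt{107610}}{3}$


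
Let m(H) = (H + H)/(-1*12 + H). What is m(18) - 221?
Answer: -215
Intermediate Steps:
m(H) = 2*H/(-12 + H) (m(H) = (2*H)/(-12 + H) = 2*H/(-12 + H))
m(18) - 221 = 2*18/(-12 + 18) - 221 = 2*18/6 - 221 = 2*18*(1/6) - 221 = 6 - 221 = -215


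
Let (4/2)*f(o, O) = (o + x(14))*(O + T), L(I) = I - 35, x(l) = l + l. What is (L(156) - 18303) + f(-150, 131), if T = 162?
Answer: -36055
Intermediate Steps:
x(l) = 2*l
L(I) = -35 + I
f(o, O) = (28 + o)*(162 + O)/2 (f(o, O) = ((o + 2*14)*(O + 162))/2 = ((o + 28)*(162 + O))/2 = ((28 + o)*(162 + O))/2 = (28 + o)*(162 + O)/2)
(L(156) - 18303) + f(-150, 131) = ((-35 + 156) - 18303) + (2268 + 14*131 + 81*(-150) + (½)*131*(-150)) = (121 - 18303) + (2268 + 1834 - 12150 - 9825) = -18182 - 17873 = -36055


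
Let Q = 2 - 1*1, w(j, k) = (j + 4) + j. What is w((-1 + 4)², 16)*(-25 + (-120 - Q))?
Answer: -3212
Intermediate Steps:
w(j, k) = 4 + 2*j (w(j, k) = (4 + j) + j = 4 + 2*j)
Q = 1 (Q = 2 - 1 = 1)
w((-1 + 4)², 16)*(-25 + (-120 - Q)) = (4 + 2*(-1 + 4)²)*(-25 + (-120 - 1*1)) = (4 + 2*3²)*(-25 + (-120 - 1)) = (4 + 2*9)*(-25 - 121) = (4 + 18)*(-146) = 22*(-146) = -3212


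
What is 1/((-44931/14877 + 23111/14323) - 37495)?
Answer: -71027757/2663285656837 ≈ -2.6669e-5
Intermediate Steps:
1/((-44931/14877 + 23111/14323) - 37495) = 1/((-44931*1/14877 + 23111*(1/14323)) - 37495) = 1/((-14977/4959 + 23111/14323) - 37495) = 1/(-99908122/71027757 - 37495) = 1/(-2663285656837/71027757) = -71027757/2663285656837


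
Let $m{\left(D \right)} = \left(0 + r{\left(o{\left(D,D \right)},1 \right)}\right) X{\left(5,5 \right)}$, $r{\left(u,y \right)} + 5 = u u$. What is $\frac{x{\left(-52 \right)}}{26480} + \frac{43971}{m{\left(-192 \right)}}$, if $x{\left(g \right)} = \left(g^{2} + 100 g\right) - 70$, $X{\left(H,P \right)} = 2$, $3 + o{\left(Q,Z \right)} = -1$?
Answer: $\frac{291073907}{145640} \approx 1998.6$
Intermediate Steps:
$o{\left(Q,Z \right)} = -4$ ($o{\left(Q,Z \right)} = -3 - 1 = -4$)
$r{\left(u,y \right)} = -5 + u^{2}$ ($r{\left(u,y \right)} = -5 + u u = -5 + u^{2}$)
$x{\left(g \right)} = -70 + g^{2} + 100 g$
$m{\left(D \right)} = 22$ ($m{\left(D \right)} = \left(0 - \left(5 - \left(-4\right)^{2}\right)\right) 2 = \left(0 + \left(-5 + 16\right)\right) 2 = \left(0 + 11\right) 2 = 11 \cdot 2 = 22$)
$\frac{x{\left(-52 \right)}}{26480} + \frac{43971}{m{\left(-192 \right)}} = \frac{-70 + \left(-52\right)^{2} + 100 \left(-52\right)}{26480} + \frac{43971}{22} = \left(-70 + 2704 - 5200\right) \frac{1}{26480} + 43971 \cdot \frac{1}{22} = \left(-2566\right) \frac{1}{26480} + \frac{43971}{22} = - \frac{1283}{13240} + \frac{43971}{22} = \frac{291073907}{145640}$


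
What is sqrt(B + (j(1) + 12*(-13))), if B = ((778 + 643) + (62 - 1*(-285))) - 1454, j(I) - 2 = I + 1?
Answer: 9*sqrt(2) ≈ 12.728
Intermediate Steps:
j(I) = 3 + I (j(I) = 2 + (I + 1) = 2 + (1 + I) = 3 + I)
B = 314 (B = (1421 + (62 + 285)) - 1454 = (1421 + 347) - 1454 = 1768 - 1454 = 314)
sqrt(B + (j(1) + 12*(-13))) = sqrt(314 + ((3 + 1) + 12*(-13))) = sqrt(314 + (4 - 156)) = sqrt(314 - 152) = sqrt(162) = 9*sqrt(2)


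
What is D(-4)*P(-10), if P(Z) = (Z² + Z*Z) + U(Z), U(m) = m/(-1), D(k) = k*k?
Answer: 3360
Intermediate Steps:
D(k) = k²
U(m) = -m (U(m) = m*(-1) = -m)
P(Z) = -Z + 2*Z² (P(Z) = (Z² + Z*Z) - Z = (Z² + Z²) - Z = 2*Z² - Z = -Z + 2*Z²)
D(-4)*P(-10) = (-4)²*(-10*(-1 + 2*(-10))) = 16*(-10*(-1 - 20)) = 16*(-10*(-21)) = 16*210 = 3360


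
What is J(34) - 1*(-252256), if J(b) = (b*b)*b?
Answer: 291560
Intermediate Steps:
J(b) = b**3 (J(b) = b**2*b = b**3)
J(34) - 1*(-252256) = 34**3 - 1*(-252256) = 39304 + 252256 = 291560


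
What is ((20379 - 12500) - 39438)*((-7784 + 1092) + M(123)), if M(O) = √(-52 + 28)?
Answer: 211192828 - 63118*I*√6 ≈ 2.1119e+8 - 1.5461e+5*I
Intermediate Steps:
M(O) = 2*I*√6 (M(O) = √(-24) = 2*I*√6)
((20379 - 12500) - 39438)*((-7784 + 1092) + M(123)) = ((20379 - 12500) - 39438)*((-7784 + 1092) + 2*I*√6) = (7879 - 39438)*(-6692 + 2*I*√6) = -31559*(-6692 + 2*I*√6) = 211192828 - 63118*I*√6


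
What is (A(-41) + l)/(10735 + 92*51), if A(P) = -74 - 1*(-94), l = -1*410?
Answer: -390/15427 ≈ -0.025280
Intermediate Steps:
l = -410
A(P) = 20 (A(P) = -74 + 94 = 20)
(A(-41) + l)/(10735 + 92*51) = (20 - 410)/(10735 + 92*51) = -390/(10735 + 4692) = -390/15427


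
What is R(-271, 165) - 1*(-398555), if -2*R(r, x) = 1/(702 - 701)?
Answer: 797109/2 ≈ 3.9855e+5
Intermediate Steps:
R(r, x) = -½ (R(r, x) = -1/(2*(702 - 701)) = -½/1 = -½*1 = -½)
R(-271, 165) - 1*(-398555) = -½ - 1*(-398555) = -½ + 398555 = 797109/2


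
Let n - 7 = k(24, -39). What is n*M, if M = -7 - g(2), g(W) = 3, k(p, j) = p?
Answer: -310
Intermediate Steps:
n = 31 (n = 7 + 24 = 31)
M = -10 (M = -7 - 1*3 = -7 - 3 = -10)
n*M = 31*(-10) = -310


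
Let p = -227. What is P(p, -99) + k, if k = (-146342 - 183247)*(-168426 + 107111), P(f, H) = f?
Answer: 20208749308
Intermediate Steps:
k = 20208749535 (k = -329589*(-61315) = 20208749535)
P(p, -99) + k = -227 + 20208749535 = 20208749308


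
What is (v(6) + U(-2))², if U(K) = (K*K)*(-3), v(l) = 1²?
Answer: 121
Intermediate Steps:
v(l) = 1
U(K) = -3*K² (U(K) = K²*(-3) = -3*K²)
(v(6) + U(-2))² = (1 - 3*(-2)²)² = (1 - 3*4)² = (1 - 12)² = (-11)² = 121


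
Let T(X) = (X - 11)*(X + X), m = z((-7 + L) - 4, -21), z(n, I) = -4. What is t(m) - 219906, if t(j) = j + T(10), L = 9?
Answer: -219930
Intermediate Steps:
m = -4
T(X) = 2*X*(-11 + X) (T(X) = (-11 + X)*(2*X) = 2*X*(-11 + X))
t(j) = -20 + j (t(j) = j + 2*10*(-11 + 10) = j + 2*10*(-1) = j - 20 = -20 + j)
t(m) - 219906 = (-20 - 4) - 219906 = -24 - 219906 = -219930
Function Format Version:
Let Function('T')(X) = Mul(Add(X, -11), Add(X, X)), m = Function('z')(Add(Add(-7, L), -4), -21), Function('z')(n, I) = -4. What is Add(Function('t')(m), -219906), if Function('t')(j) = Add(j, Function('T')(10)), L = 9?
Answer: -219930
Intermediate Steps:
m = -4
Function('T')(X) = Mul(2, X, Add(-11, X)) (Function('T')(X) = Mul(Add(-11, X), Mul(2, X)) = Mul(2, X, Add(-11, X)))
Function('t')(j) = Add(-20, j) (Function('t')(j) = Add(j, Mul(2, 10, Add(-11, 10))) = Add(j, Mul(2, 10, -1)) = Add(j, -20) = Add(-20, j))
Add(Function('t')(m), -219906) = Add(Add(-20, -4), -219906) = Add(-24, -219906) = -219930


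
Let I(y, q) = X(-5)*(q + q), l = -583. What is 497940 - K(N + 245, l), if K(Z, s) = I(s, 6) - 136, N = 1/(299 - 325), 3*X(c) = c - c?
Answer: 498076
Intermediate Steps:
X(c) = 0 (X(c) = (c - c)/3 = (1/3)*0 = 0)
I(y, q) = 0 (I(y, q) = 0*(q + q) = 0*(2*q) = 0)
N = -1/26 (N = 1/(-26) = -1/26 ≈ -0.038462)
K(Z, s) = -136 (K(Z, s) = 0 - 136 = -136)
497940 - K(N + 245, l) = 497940 - 1*(-136) = 497940 + 136 = 498076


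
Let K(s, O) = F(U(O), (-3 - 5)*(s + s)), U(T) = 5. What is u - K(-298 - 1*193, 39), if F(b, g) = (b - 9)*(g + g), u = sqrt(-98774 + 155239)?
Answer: 62848 + sqrt(56465) ≈ 63086.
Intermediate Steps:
u = sqrt(56465) ≈ 237.62
F(b, g) = 2*g*(-9 + b) (F(b, g) = (-9 + b)*(2*g) = 2*g*(-9 + b))
K(s, O) = 128*s (K(s, O) = 2*((-3 - 5)*(s + s))*(-9 + 5) = 2*(-16*s)*(-4) = 128*s)
u - K(-298 - 1*193, 39) = sqrt(56465) - 128*(-298 - 1*193) = sqrt(56465) - 128*(-298 - 193) = sqrt(56465) - 128*(-491) = sqrt(56465) - 1*(-62848) = sqrt(56465) + 62848 = 62848 + sqrt(56465)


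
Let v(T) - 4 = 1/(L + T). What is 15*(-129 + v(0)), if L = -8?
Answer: -15015/8 ≈ -1876.9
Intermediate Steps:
v(T) = 4 + 1/(-8 + T)
15*(-129 + v(0)) = 15*(-129 + (-31 + 4*0)/(-8 + 0)) = 15*(-129 + (-31 + 0)/(-8)) = 15*(-129 - ⅛*(-31)) = 15*(-129 + 31/8) = 15*(-1001/8) = -15015/8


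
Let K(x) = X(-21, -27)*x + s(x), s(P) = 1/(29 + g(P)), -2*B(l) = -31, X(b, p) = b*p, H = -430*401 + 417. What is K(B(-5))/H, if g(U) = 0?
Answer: -509735/9976754 ≈ -0.051092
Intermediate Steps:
H = -172013 (H = -172430 + 417 = -172013)
B(l) = 31/2 (B(l) = -½*(-31) = 31/2)
s(P) = 1/29 (s(P) = 1/(29 + 0) = 1/29)
K(x) = 1/29 + 567*x (K(x) = (-21*(-27))*x + 1/29 = 567*x + 1/29 = 1/29 + 567*x)
K(B(-5))/H = (1/29 + 567*(31/2))/(-172013) = (1/29 + 17577/2)*(-1/172013) = (509735/58)*(-1/172013) = -509735/9976754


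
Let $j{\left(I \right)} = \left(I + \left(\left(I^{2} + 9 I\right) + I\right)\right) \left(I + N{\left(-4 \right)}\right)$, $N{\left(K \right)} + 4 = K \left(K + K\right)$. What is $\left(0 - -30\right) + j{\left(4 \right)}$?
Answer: $1950$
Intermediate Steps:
$N{\left(K \right)} = -4 + 2 K^{2}$ ($N{\left(K \right)} = -4 + K \left(K + K\right) = -4 + K 2 K = -4 + 2 K^{2}$)
$j{\left(I \right)} = \left(28 + I\right) \left(I^{2} + 11 I\right)$ ($j{\left(I \right)} = \left(I + \left(\left(I^{2} + 9 I\right) + I\right)\right) \left(I - \left(4 - 2 \left(-4\right)^{2}\right)\right) = \left(I + \left(I^{2} + 10 I\right)\right) \left(I + \left(-4 + 2 \cdot 16\right)\right) = \left(I^{2} + 11 I\right) \left(I + \left(-4 + 32\right)\right) = \left(I^{2} + 11 I\right) \left(I + 28\right) = \left(I^{2} + 11 I\right) \left(28 + I\right) = \left(28 + I\right) \left(I^{2} + 11 I\right)$)
$\left(0 - -30\right) + j{\left(4 \right)} = \left(0 - -30\right) + 4 \left(308 + 4^{2} + 39 \cdot 4\right) = \left(0 + 30\right) + 4 \left(308 + 16 + 156\right) = 30 + 4 \cdot 480 = 30 + 1920 = 1950$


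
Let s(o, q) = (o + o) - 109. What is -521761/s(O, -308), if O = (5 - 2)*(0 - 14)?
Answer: 521761/193 ≈ 2703.4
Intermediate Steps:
O = -42 (O = 3*(-14) = -42)
s(o, q) = -109 + 2*o (s(o, q) = 2*o - 109 = -109 + 2*o)
-521761/s(O, -308) = -521761/(-109 + 2*(-42)) = -521761/(-109 - 84) = -521761/(-193) = -521761*(-1/193) = 521761/193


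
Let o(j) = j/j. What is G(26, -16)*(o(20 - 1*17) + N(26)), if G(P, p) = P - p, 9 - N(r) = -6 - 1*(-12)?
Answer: 168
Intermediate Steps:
o(j) = 1
N(r) = 3 (N(r) = 9 - (-6 - 1*(-12)) = 9 - (-6 + 12) = 9 - 1*6 = 9 - 6 = 3)
G(26, -16)*(o(20 - 1*17) + N(26)) = (26 - 1*(-16))*(1 + 3) = (26 + 16)*4 = 42*4 = 168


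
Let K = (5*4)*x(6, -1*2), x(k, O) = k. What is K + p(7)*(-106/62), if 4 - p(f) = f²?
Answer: 6105/31 ≈ 196.94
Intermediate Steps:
p(f) = 4 - f²
K = 120 (K = (5*4)*6 = 20*6 = 120)
K + p(7)*(-106/62) = 120 + (4 - 1*7²)*(-106/62) = 120 + (4 - 1*49)*(-106*1/62) = 120 + (4 - 49)*(-53/31) = 120 - 45*(-53/31) = 120 + 2385/31 = 6105/31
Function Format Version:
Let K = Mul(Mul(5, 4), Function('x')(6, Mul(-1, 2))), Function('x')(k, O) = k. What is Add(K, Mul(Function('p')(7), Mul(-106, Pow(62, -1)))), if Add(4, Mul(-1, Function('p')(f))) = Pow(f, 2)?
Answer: Rational(6105, 31) ≈ 196.94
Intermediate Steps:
Function('p')(f) = Add(4, Mul(-1, Pow(f, 2)))
K = 120 (K = Mul(Mul(5, 4), 6) = Mul(20, 6) = 120)
Add(K, Mul(Function('p')(7), Mul(-106, Pow(62, -1)))) = Add(120, Mul(Add(4, Mul(-1, Pow(7, 2))), Mul(-106, Pow(62, -1)))) = Add(120, Mul(Add(4, Mul(-1, 49)), Mul(-106, Rational(1, 62)))) = Add(120, Mul(Add(4, -49), Rational(-53, 31))) = Add(120, Mul(-45, Rational(-53, 31))) = Add(120, Rational(2385, 31)) = Rational(6105, 31)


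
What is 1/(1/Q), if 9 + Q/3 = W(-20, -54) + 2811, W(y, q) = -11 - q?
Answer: 8535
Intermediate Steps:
Q = 8535 (Q = -27 + 3*((-11 - 1*(-54)) + 2811) = -27 + 3*((-11 + 54) + 2811) = -27 + 3*(43 + 2811) = -27 + 3*2854 = -27 + 8562 = 8535)
1/(1/Q) = 1/(1/8535) = 8535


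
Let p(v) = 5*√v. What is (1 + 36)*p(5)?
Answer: 185*√5 ≈ 413.67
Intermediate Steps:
(1 + 36)*p(5) = (1 + 36)*(5*√5) = 37*(5*√5) = 185*√5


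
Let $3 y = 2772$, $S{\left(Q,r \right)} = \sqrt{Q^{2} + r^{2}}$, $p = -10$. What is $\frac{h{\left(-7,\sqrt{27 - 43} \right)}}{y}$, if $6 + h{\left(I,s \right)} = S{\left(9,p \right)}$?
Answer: $- \frac{1}{154} + \frac{\sqrt{181}}{924} \approx 0.0080667$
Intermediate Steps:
$y = 924$ ($y = \frac{1}{3} \cdot 2772 = 924$)
$h{\left(I,s \right)} = -6 + \sqrt{181}$ ($h{\left(I,s \right)} = -6 + \sqrt{9^{2} + \left(-10\right)^{2}} = -6 + \sqrt{81 + 100} = -6 + \sqrt{181}$)
$\frac{h{\left(-7,\sqrt{27 - 43} \right)}}{y} = \frac{-6 + \sqrt{181}}{924} = \left(-6 + \sqrt{181}\right) \frac{1}{924} = - \frac{1}{154} + \frac{\sqrt{181}}{924}$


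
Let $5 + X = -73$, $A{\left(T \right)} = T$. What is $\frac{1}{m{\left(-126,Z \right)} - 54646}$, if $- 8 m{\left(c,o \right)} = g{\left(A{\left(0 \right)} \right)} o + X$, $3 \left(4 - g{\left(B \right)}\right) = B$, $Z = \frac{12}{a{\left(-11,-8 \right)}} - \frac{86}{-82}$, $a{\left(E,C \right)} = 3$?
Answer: $- \frac{164}{8960759} \approx -1.8302 \cdot 10^{-5}$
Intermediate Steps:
$X = -78$ ($X = -5 - 73 = -78$)
$Z = \frac{207}{41}$ ($Z = \frac{12}{3} - \frac{86}{-82} = 12 \cdot \frac{1}{3} - - \frac{43}{41} = 4 + \frac{43}{41} = \frac{207}{41} \approx 5.0488$)
$g{\left(B \right)} = 4 - \frac{B}{3}$
$m{\left(c,o \right)} = \frac{39}{4} - \frac{o}{2}$ ($m{\left(c,o \right)} = - \frac{\left(4 - 0\right) o - 78}{8} = - \frac{\left(4 + 0\right) o - 78}{8} = - \frac{4 o - 78}{8} = - \frac{-78 + 4 o}{8} = \frac{39}{4} - \frac{o}{2}$)
$\frac{1}{m{\left(-126,Z \right)} - 54646} = \frac{1}{\left(\frac{39}{4} - \frac{207}{82}\right) - 54646} = \frac{1}{\frac{1185}{164} - 54646} = \frac{1}{- \frac{8960759}{164}} = - \frac{164}{8960759}$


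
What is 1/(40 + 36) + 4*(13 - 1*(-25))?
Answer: 11553/76 ≈ 152.01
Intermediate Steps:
1/(40 + 36) + 4*(13 - 1*(-25)) = 1/76 + 4*(13 + 25) = 1/76 + 4*38 = 1/76 + 152 = 11553/76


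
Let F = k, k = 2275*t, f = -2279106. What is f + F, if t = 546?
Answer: -1036956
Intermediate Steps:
k = 1242150 (k = 2275*546 = 1242150)
F = 1242150
f + F = -2279106 + 1242150 = -1036956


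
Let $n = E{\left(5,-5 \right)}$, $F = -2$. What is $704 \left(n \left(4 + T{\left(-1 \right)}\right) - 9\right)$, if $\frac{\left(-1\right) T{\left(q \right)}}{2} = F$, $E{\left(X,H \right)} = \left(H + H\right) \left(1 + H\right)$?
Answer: $218944$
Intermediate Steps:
$E{\left(X,H \right)} = 2 H \left(1 + H\right)$
$n = 40$ ($n = 2 \left(-5\right) \left(1 - 5\right) = 2 \left(-5\right) \left(-4\right) = 40$)
$T{\left(q \right)} = 4$ ($T{\left(q \right)} = \left(-2\right) \left(-2\right) = 4$)
$704 \left(n \left(4 + T{\left(-1 \right)}\right) - 9\right) = 704 \left(40 \left(4 + 4\right) - 9\right) = 704 \left(40 \cdot 8 - 9\right) = 704 \left(320 - 9\right) = 704 \cdot 311 = 218944$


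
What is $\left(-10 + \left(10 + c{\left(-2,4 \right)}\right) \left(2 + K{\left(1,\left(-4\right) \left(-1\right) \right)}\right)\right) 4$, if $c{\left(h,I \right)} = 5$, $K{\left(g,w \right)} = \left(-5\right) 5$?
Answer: $-1420$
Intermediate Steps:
$K{\left(g,w \right)} = -25$
$\left(-10 + \left(10 + c{\left(-2,4 \right)}\right) \left(2 + K{\left(1,\left(-4\right) \left(-1\right) \right)}\right)\right) 4 = \left(-10 + \left(10 + 5\right) \left(2 - 25\right)\right) 4 = \left(-10 + 15 \left(-23\right)\right) 4 = \left(-10 - 345\right) 4 = \left(-355\right) 4 = -1420$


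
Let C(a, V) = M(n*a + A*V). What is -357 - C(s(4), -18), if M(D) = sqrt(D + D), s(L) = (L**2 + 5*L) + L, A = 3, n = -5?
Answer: -357 - 2*I*sqrt(127) ≈ -357.0 - 22.539*I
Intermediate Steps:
s(L) = L**2 + 6*L
M(D) = sqrt(2)*sqrt(D) (M(D) = sqrt(2*D) = sqrt(2)*sqrt(D))
C(a, V) = sqrt(2)*sqrt(-5*a + 3*V)
-357 - C(s(4), -18) = -357 - sqrt(-40*(6 + 4) + 6*(-18)) = -357 - sqrt(-40*10 - 108) = -357 - sqrt(-10*40 - 108) = -357 - sqrt(-400 - 108) = -357 - sqrt(-508) = -357 - 2*I*sqrt(127)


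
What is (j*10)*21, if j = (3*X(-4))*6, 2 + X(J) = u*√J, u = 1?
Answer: -7560 + 7560*I ≈ -7560.0 + 7560.0*I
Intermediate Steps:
X(J) = -2 + √J (X(J) = -2 + 1*√J = -2 + √J)
j = -36 + 36*I (j = (3*(-2 + √(-4)))*6 = (3*(-2 + 2*I))*6 = (-6 + 6*I)*6 = -36 + 36*I ≈ -36.0 + 36.0*I)
(j*10)*21 = ((-36 + 36*I)*10)*21 = (-360 + 360*I)*21 = -7560 + 7560*I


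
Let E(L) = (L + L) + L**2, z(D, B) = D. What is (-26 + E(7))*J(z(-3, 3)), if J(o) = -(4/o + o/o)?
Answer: 37/3 ≈ 12.333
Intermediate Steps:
J(o) = -1 - 4/o (J(o) = -(4/o + 1) = -(1 + 4/o) = -1 - 4/o)
E(L) = L**2 + 2*L (E(L) = 2*L + L**2 = L**2 + 2*L)
(-26 + E(7))*J(z(-3, 3)) = (-26 + 7*(2 + 7))*((-4 - 1*(-3))/(-3)) = (-26 + 7*9)*(-(-4 + 3)/3) = (-26 + 63)*(-1/3*(-1)) = 37*(1/3) = 37/3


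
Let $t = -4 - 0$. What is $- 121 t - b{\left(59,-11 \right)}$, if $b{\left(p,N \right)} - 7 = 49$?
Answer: $428$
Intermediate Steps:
$b{\left(p,N \right)} = 56$ ($b{\left(p,N \right)} = 7 + 49 = 56$)
$t = -4$ ($t = -4 + 0 = -4$)
$- 121 t - b{\left(59,-11 \right)} = \left(-121\right) \left(-4\right) - 56 = 484 - 56 = 428$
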